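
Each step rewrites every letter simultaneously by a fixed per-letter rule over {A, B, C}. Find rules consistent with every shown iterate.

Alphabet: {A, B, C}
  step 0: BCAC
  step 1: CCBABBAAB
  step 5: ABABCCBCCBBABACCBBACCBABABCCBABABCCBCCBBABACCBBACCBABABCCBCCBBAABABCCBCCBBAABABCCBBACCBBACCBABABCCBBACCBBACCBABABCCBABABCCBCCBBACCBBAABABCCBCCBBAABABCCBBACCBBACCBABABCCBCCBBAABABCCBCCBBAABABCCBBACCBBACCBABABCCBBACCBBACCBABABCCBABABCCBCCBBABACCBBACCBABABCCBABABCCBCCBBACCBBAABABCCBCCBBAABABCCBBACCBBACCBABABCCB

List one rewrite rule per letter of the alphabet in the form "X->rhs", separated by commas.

  step 0 ⇒ step 1: BCAC ⇒ CCB·AB·BA·AB
    A ↦ BA
    B ↦ CCB
    C ↦ AB

A->BA, B->CCB, C->AB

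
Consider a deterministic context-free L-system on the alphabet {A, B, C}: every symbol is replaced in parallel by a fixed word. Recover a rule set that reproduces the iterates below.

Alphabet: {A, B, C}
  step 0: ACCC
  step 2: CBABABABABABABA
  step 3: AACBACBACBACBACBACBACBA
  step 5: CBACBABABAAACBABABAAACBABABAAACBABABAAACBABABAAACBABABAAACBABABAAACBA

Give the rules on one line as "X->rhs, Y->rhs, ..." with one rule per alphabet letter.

  step 2 ⇒ step 3: CBABABABABABABA ⇒ AA·C·BA·C·BA·C·BA·C·BA·C·BA·C·BA·C·BA
    A ↦ BA
    B ↦ C
    C ↦ AA

A->BA, B->C, C->AA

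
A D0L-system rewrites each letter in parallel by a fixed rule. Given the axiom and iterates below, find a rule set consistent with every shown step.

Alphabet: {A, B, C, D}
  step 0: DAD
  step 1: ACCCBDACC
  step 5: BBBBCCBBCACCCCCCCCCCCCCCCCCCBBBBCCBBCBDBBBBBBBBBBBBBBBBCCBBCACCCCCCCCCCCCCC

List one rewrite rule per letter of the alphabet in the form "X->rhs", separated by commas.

  step 0 ⇒ step 1: DAD ⇒ ACC·CBD·ACC
    A ↦ CBD
    D ↦ ACC
    B ↦ C  (constrained at step 1)
    C ↦ BB  (constrained at step 1)

A->CBD, B->C, C->BB, D->ACC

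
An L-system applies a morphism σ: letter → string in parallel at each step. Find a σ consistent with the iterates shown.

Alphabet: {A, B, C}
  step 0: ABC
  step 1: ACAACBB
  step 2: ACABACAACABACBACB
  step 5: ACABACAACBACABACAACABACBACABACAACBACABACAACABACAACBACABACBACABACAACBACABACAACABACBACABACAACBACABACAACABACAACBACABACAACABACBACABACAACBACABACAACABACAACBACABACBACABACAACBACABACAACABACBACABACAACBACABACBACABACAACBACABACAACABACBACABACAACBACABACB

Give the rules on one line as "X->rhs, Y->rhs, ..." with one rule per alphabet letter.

  step 1 ⇒ step 2: ACAACBB ⇒ ACA·B·ACA·ACA·B·ACB·ACB
    A ↦ ACA
    B ↦ ACB
    C ↦ B

A->ACA, B->ACB, C->B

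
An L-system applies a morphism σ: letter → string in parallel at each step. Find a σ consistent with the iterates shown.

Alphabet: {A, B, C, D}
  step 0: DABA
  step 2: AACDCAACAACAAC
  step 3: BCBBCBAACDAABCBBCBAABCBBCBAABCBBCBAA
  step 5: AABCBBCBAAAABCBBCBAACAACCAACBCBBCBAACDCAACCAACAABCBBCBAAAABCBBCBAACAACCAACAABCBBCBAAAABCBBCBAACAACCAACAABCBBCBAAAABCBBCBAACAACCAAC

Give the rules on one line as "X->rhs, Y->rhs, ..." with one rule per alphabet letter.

A->BCB, B->C, C->AA, D->CD

  step 2 ⇒ step 3: AACDCAACAACAAC ⇒ BCB·BCB·AA·CD·AA·BCB·BCB·AA·BCB·BCB·AA·BCB·BCB·AA
    A ↦ BCB
    C ↦ AA
    D ↦ CD
    B ↦ C  (constrained at step 0)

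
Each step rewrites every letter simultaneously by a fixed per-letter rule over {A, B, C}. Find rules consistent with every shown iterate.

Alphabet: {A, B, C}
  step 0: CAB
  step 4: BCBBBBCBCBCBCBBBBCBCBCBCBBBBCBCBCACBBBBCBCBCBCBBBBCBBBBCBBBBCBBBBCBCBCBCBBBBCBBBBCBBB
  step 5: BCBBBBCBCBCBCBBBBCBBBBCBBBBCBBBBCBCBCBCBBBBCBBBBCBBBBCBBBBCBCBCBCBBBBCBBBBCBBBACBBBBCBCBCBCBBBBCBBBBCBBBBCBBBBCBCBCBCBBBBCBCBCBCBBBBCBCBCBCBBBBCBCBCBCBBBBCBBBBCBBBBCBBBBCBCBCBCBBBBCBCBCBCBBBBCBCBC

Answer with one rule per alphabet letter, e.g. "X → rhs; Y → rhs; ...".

  step 4 ⇒ step 5: BCBBBBCBCBCBCBBBBCBCBCBCBBBBCBCBCACBBBBCBCBCBCBBBBCBBBBCBBBBCBBBBCBCBCBCBBBBCBBBBCBBB ⇒ BC·BBB·BC·BC·BC·BC·BBB·BC·BBB·BC·BBB·BC·BBB·BC·BC·BC·BC·BBB·BC·BBB·BC·BBB·BC·BBB·BC·BC·BC·BC·BBB·BC·BBB·BC·BBB·AC·BBB·BC·BC·BC·BC·BBB·BC·BBB·BC·BBB·BC·BBB·BC·BC·BC·BC·BBB·BC·BC·BC·BC·BBB·BC·BC·BC·BC·BBB·BC·BC·BC·BC·BBB·BC·BBB·BC·BBB·BC·BBB·BC·BC·BC·BC·BBB·BC·BC·BC·BC·BBB·BC·BC·BC
    A ↦ AC
    B ↦ BC
    C ↦ BBB

A->AC, B->BC, C->BBB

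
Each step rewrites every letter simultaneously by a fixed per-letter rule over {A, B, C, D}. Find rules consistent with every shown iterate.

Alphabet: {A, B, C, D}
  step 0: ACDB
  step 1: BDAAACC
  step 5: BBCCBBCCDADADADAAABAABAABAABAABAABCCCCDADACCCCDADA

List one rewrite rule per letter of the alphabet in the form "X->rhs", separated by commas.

A->B, B->CC, C->DA, D->AA

  step 0 ⇒ step 1: ACDB ⇒ B·DA·AA·CC
    A ↦ B
    B ↦ CC
    C ↦ DA
    D ↦ AA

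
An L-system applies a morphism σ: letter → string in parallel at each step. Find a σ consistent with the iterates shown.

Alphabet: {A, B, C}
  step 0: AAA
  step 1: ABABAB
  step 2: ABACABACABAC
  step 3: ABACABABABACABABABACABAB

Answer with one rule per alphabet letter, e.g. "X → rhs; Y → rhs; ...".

  step 2 ⇒ step 3: ABACABACABAC ⇒ AB·AC·AB·AB·AB·AC·AB·AB·AB·AC·AB·AB
    A ↦ AB
    B ↦ AC
    C ↦ AB

A->AB, B->AC, C->AB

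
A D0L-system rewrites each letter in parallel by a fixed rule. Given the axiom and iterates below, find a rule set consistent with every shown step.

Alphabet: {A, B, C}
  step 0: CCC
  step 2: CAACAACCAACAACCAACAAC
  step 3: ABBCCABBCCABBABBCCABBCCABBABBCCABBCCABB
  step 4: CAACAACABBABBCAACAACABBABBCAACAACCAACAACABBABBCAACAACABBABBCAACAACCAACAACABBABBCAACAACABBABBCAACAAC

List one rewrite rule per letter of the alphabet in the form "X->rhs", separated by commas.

A->C, B->AAC, C->ABB

  step 3 ⇒ step 4: ABBCCABBCCABBABBCCABBCCABBABBCCABBCCABB ⇒ C·AAC·AAC·ABB·ABB·C·AAC·AAC·ABB·ABB·C·AAC·AAC·C·AAC·AAC·ABB·ABB·C·AAC·AAC·ABB·ABB·C·AAC·AAC·C·AAC·AAC·ABB·ABB·C·AAC·AAC·ABB·ABB·C·AAC·AAC
    A ↦ C
    B ↦ AAC
    C ↦ ABB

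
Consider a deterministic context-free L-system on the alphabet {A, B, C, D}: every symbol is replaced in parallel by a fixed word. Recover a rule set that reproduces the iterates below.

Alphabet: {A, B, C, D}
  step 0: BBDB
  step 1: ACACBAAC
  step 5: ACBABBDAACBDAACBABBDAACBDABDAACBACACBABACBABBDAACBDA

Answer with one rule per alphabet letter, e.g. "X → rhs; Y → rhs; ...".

A->B, B->AC, C->DA, D->BA

  step 0 ⇒ step 1: BBDB ⇒ AC·AC·BA·AC
    B ↦ AC
    D ↦ BA
    A ↦ B  (constrained at step 1)
    C ↦ DA  (constrained at step 1)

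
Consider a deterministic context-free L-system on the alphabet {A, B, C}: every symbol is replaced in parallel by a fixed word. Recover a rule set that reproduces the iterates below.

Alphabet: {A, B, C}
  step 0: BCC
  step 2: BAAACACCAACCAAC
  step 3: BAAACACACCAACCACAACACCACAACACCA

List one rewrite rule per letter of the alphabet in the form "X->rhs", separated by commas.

  step 2 ⇒ step 3: BAAACACCAACCAAC ⇒ BAA·AC·AC·AC·CA·AC·CA·CA·AC·AC·CA·CA·AC·AC·CA
    A ↦ AC
    B ↦ BAA
    C ↦ CA

A->AC, B->BAA, C->CA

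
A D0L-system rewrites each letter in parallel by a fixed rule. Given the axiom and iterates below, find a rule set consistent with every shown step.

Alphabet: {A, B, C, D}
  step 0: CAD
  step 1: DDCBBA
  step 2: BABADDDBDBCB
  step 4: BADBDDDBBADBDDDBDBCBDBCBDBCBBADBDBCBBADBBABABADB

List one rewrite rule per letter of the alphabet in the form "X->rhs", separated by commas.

A->CB, B->DB, C->DD, D->BA

  step 1 ⇒ step 2: DDCBBA ⇒ BA·BA·DD·DB·DB·CB
    A ↦ CB
    B ↦ DB
    C ↦ DD
    D ↦ BA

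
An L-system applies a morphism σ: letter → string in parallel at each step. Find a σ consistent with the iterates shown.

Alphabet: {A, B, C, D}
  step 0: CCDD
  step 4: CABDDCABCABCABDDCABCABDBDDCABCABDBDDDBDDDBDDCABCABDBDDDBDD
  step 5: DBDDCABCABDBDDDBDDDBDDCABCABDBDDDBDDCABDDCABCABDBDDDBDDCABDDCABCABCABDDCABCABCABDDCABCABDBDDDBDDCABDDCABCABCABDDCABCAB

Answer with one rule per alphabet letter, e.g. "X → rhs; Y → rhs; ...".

A->B, B->DD, C->D, D->CAB

  step 4 ⇒ step 5: CABDDCABCABCABDDCABCABDBDDCABCABDBDDDBDDDBDDCABCABDBDDDBDD ⇒ D·B·DD·CAB·CAB·D·B·DD·D·B·DD·D·B·DD·CAB·CAB·D·B·DD·D·B·DD·CAB·DD·CAB·CAB·D·B·DD·D·B·DD·CAB·DD·CAB·CAB·CAB·DD·CAB·CAB·CAB·DD·CAB·CAB·D·B·DD·D·B·DD·CAB·DD·CAB·CAB·CAB·DD·CAB·CAB
    A ↦ B
    B ↦ DD
    C ↦ D
    D ↦ CAB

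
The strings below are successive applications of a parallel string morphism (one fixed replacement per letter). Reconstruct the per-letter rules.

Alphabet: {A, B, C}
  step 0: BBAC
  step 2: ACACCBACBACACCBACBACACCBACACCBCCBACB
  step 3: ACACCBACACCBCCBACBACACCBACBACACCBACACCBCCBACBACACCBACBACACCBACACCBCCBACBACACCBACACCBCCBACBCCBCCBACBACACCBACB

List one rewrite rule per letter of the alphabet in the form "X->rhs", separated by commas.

A->ACA, B->ACB, C->CCB

  step 2 ⇒ step 3: ACACCBACBACACCBACBACACCBACACCBCCBACB ⇒ ACA·CCB·ACA·CCB·CCB·ACB·ACA·CCB·ACB·ACA·CCB·ACA·CCB·CCB·ACB·ACA·CCB·ACB·ACA·CCB·ACA·CCB·CCB·ACB·ACA·CCB·ACA·CCB·CCB·ACB·CCB·CCB·ACB·ACA·CCB·ACB
    A ↦ ACA
    B ↦ ACB
    C ↦ CCB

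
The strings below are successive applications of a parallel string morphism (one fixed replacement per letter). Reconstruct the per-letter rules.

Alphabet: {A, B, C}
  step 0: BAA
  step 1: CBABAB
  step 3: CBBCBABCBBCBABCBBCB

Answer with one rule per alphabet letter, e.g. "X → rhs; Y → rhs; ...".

A->AB, B->CB, C->B

  step 0 ⇒ step 1: BAA ⇒ CB·AB·AB
    A ↦ AB
    B ↦ CB
    C ↦ B  (constrained at step 1)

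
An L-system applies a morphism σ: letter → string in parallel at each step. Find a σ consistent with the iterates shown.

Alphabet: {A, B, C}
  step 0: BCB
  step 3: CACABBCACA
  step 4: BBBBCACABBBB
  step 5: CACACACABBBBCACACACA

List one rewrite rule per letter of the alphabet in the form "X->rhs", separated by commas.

A->B, B->CA, C->B

  step 4 ⇒ step 5: BBBBCACABBBB ⇒ CA·CA·CA·CA·B·B·B·B·CA·CA·CA·CA
    A ↦ B
    B ↦ CA
    C ↦ B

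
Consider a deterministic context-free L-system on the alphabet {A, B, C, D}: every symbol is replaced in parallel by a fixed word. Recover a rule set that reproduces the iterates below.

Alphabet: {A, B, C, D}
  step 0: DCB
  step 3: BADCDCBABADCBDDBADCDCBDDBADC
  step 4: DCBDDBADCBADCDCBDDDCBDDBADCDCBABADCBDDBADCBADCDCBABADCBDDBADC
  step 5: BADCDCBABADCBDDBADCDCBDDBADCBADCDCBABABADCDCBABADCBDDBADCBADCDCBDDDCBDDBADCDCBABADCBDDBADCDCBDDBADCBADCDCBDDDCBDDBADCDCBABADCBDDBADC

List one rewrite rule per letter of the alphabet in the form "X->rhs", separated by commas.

  step 4 ⇒ step 5: DCBDDBADCBADCDCBDDDCBDDBADCDCBABADCBDDBADCBADCDCBABADCBDDBADC ⇒ BA·DC·DC·BA·BA·DC·BDD·BA·DC·DC·BDD·BA·DC·BA·DC·DC·BA·BA·BA·DC·DC·BA·BA·DC·BDD·BA·DC·BA·DC·DC·BDD·DC·BDD·BA·DC·DC·BA·BA·DC·BDD·BA·DC·DC·BDD·BA·DC·BA·DC·DC·BDD·DC·BDD·BA·DC·DC·BA·BA·DC·BDD·BA·DC
    A ↦ BDD
    B ↦ DC
    C ↦ DC
    D ↦ BA

A->BDD, B->DC, C->DC, D->BA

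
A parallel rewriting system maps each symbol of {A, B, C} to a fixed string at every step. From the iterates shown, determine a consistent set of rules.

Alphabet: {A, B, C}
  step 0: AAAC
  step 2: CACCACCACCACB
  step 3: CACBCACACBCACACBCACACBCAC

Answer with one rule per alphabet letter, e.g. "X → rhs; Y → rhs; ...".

A->CB, B->C, C->CA

  step 2 ⇒ step 3: CACCACCACCACB ⇒ CA·CB·CA·CA·CB·CA·CA·CB·CA·CA·CB·CA·C
    A ↦ CB
    B ↦ C
    C ↦ CA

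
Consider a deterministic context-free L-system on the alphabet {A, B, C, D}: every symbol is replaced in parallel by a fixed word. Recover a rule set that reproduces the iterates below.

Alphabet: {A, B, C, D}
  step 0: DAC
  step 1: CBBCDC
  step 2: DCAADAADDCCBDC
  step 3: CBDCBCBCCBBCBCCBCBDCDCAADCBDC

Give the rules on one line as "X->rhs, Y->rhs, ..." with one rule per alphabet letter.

  step 2 ⇒ step 3: DCAADAADDCCBDC ⇒ CB·DC·BC·BC·CB·BC·BC·CB·CB·DC·DC·AAD·CB·DC
    A ↦ BC
    B ↦ AAD
    C ↦ DC
    D ↦ CB

A->BC, B->AAD, C->DC, D->CB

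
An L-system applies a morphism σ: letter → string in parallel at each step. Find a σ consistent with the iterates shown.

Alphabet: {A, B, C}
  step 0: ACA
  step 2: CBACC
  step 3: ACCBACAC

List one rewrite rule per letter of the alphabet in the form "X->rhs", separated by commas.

  step 2 ⇒ step 3: CBACC ⇒ AC·C·B·AC·AC
    A ↦ B
    B ↦ C
    C ↦ AC

A->B, B->C, C->AC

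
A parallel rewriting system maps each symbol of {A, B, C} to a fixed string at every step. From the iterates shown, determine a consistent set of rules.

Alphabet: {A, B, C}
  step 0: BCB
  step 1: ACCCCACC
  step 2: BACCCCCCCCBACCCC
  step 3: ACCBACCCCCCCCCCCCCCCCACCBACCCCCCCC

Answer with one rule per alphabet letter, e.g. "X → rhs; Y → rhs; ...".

  step 2 ⇒ step 3: BACCCCCCCCBACCCC ⇒ ACC·BA·CC·CC·CC·CC·CC·CC·CC·CC·ACC·BA·CC·CC·CC·CC
    A ↦ BA
    B ↦ ACC
    C ↦ CC

A->BA, B->ACC, C->CC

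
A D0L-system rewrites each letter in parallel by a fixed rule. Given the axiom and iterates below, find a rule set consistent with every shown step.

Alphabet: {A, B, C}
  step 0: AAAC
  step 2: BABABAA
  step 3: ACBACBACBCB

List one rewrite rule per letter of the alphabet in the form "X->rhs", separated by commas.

A->CB, B->A, C->B

  step 2 ⇒ step 3: BABABAA ⇒ A·CB·A·CB·A·CB·CB
    A ↦ CB
    B ↦ A
    C ↦ B  (constrained at step 0)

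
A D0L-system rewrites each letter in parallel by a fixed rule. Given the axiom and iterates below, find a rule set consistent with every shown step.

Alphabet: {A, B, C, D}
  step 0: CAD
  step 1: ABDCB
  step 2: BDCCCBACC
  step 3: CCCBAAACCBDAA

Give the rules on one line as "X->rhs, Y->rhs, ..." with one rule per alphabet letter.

  step 2 ⇒ step 3: BDCCCBACC ⇒ CC·CB·A·A·A·CC·BD·A·A
    A ↦ BD
    B ↦ CC
    C ↦ A
    D ↦ CB

A->BD, B->CC, C->A, D->CB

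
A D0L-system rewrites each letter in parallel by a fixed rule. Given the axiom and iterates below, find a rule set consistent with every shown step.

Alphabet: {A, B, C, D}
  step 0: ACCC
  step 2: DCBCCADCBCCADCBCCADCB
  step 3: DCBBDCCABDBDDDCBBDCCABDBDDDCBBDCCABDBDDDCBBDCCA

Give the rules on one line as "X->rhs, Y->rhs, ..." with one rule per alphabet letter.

  step 2 ⇒ step 3: DCBCCADCBCCADCBCCADCB ⇒ DCB·BD·CCA·BD·BD·D·DCB·BD·CCA·BD·BD·D·DCB·BD·CCA·BD·BD·D·DCB·BD·CCA
    A ↦ D
    B ↦ CCA
    C ↦ BD
    D ↦ DCB

A->D, B->CCA, C->BD, D->DCB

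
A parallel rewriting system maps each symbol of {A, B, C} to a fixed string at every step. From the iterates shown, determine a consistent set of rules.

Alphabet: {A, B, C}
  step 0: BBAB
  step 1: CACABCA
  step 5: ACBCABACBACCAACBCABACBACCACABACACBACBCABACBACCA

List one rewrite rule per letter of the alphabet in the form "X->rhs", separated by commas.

A->B, B->CA, C->AC

  step 0 ⇒ step 1: BBAB ⇒ CA·CA·B·CA
    A ↦ B
    B ↦ CA
    C ↦ AC  (constrained at step 1)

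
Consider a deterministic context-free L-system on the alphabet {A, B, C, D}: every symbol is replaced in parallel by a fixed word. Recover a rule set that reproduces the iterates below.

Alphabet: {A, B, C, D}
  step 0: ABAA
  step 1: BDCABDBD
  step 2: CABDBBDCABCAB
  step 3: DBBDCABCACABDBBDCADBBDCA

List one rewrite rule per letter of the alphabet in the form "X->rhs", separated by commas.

A->BD, B->CA, C->DB, D->B

  step 2 ⇒ step 3: CABDBBDCABCAB ⇒ DB·BD·CA·B·CA·CA·B·DB·BD·CA·DB·BD·CA
    A ↦ BD
    B ↦ CA
    C ↦ DB
    D ↦ B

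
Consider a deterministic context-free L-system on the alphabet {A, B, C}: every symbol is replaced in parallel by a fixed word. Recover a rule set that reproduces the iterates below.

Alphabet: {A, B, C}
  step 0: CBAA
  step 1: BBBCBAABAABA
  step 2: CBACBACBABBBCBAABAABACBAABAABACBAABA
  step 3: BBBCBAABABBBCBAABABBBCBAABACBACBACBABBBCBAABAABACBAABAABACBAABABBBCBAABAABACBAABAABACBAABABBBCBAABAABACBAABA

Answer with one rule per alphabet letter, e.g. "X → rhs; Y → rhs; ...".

  step 2 ⇒ step 3: CBACBACBABBBCBAABAABACBAABAABACBAABA ⇒ BBB·CBA·ABA·BBB·CBA·ABA·BBB·CBA·ABA·CBA·CBA·CBA·BBB·CBA·ABA·ABA·CBA·ABA·ABA·CBA·ABA·BBB·CBA·ABA·ABA·CBA·ABA·ABA·CBA·ABA·BBB·CBA·ABA·ABA·CBA·ABA
    A ↦ ABA
    B ↦ CBA
    C ↦ BBB

A->ABA, B->CBA, C->BBB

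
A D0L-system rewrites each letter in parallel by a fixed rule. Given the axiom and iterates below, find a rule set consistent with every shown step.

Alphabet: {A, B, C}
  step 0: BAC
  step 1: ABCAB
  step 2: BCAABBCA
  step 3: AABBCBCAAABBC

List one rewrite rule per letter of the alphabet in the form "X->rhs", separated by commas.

  step 2 ⇒ step 3: BCAABBCA ⇒ A·AB·BC·BC·A·A·AB·BC
    A ↦ BC
    B ↦ A
    C ↦ AB

A->BC, B->A, C->AB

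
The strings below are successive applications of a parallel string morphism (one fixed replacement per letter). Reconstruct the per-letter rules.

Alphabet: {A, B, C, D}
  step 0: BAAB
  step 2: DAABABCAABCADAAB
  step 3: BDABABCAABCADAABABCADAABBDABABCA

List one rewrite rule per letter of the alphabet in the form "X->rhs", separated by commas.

  step 2 ⇒ step 3: DAABABCAABCADAAB ⇒ BD·AB·AB·CA·AB·CA·DA·AB·AB·CA·DA·AB·BD·AB·AB·CA
    A ↦ AB
    B ↦ CA
    C ↦ DA
    D ↦ BD

A->AB, B->CA, C->DA, D->BD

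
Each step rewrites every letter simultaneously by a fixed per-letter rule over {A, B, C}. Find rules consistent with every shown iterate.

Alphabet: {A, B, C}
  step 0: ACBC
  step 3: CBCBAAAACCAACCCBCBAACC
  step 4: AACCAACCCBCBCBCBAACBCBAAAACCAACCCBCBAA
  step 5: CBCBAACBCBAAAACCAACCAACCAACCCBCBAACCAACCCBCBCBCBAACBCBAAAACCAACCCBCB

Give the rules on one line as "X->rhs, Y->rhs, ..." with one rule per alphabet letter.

A->CB, B->ACC, C->A

  step 4 ⇒ step 5: AACCAACCCBCBCBCBAACBCBAAAACCAACCCBCBAA ⇒ CB·CB·A·A·CB·CB·A·A·A·ACC·A·ACC·A·ACC·A·ACC·CB·CB·A·ACC·A·ACC·CB·CB·CB·CB·A·A·CB·CB·A·A·A·ACC·A·ACC·CB·CB
    A ↦ CB
    B ↦ ACC
    C ↦ A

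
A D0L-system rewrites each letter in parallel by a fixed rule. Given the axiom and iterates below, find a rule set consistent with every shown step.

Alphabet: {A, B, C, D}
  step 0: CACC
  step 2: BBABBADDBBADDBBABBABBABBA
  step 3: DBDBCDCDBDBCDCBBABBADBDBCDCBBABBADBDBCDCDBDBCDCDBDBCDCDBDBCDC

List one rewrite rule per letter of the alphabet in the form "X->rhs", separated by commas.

A->CDC, B->DB, C->DD, D->BBA

  step 2 ⇒ step 3: BBABBADDBBADDBBABBABBABBA ⇒ DB·DB·CDC·DB·DB·CDC·BBA·BBA·DB·DB·CDC·BBA·BBA·DB·DB·CDC·DB·DB·CDC·DB·DB·CDC·DB·DB·CDC
    A ↦ CDC
    B ↦ DB
    D ↦ BBA
    C ↦ DD  (constrained at step 0)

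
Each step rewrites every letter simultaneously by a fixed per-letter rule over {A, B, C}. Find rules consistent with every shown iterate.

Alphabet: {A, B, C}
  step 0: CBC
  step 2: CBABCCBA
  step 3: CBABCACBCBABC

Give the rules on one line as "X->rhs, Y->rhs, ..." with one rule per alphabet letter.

  step 2 ⇒ step 3: CBABCCBA ⇒ CB·A·BC·A·CB·CB·A·BC
    A ↦ BC
    B ↦ A
    C ↦ CB

A->BC, B->A, C->CB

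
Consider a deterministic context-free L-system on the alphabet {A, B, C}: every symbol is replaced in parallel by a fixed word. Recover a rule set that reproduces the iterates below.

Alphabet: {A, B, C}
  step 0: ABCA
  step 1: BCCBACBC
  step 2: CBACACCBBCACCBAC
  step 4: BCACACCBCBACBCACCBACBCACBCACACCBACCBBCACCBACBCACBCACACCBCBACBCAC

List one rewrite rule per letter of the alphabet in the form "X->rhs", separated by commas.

  step 1 ⇒ step 2: BCCBACBC ⇒ CB·AC·AC·CB·BC·AC·CB·AC
    A ↦ BC
    B ↦ CB
    C ↦ AC

A->BC, B->CB, C->AC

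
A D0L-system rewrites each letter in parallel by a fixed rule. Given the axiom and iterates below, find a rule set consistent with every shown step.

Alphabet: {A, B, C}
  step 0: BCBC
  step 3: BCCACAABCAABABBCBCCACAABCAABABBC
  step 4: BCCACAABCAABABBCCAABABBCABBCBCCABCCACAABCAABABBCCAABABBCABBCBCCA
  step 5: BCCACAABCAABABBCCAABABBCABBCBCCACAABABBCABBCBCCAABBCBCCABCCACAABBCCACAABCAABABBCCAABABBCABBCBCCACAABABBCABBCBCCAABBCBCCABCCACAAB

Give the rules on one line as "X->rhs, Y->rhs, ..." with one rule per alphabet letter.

  step 4 ⇒ step 5: BCCACAABCAABABBCCAABABBCABBCBCCABCCACAABCAABABBCCAABABBCABBCBCCA ⇒ BC·CA·CA·AB·CA·AB·AB·BC·CA·AB·AB·BC·AB·BC·BC·CA·CA·AB·AB·BC·AB·BC·BC·CA·AB·BC·BC·CA·BC·CA·CA·AB·BC·CA·CA·AB·CA·AB·AB·BC·CA·AB·AB·BC·AB·BC·BC·CA·CA·AB·AB·BC·AB·BC·BC·CA·AB·BC·BC·CA·BC·CA·CA·AB
    A ↦ AB
    B ↦ BC
    C ↦ CA

A->AB, B->BC, C->CA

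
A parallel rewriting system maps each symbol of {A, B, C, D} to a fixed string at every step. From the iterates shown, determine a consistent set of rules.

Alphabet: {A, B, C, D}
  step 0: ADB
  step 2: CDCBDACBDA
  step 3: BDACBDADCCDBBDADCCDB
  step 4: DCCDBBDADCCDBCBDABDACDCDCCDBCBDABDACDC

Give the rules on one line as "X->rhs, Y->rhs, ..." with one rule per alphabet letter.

  step 3 ⇒ step 4: BDACBDADCCDBBDADCCDB ⇒ DC·C·DB·BDA·DC·C·DB·C·BDA·BDA·C·DC·DC·C·DB·C·BDA·BDA·C·DC
    A ↦ DB
    B ↦ DC
    C ↦ BDA
    D ↦ C

A->DB, B->DC, C->BDA, D->C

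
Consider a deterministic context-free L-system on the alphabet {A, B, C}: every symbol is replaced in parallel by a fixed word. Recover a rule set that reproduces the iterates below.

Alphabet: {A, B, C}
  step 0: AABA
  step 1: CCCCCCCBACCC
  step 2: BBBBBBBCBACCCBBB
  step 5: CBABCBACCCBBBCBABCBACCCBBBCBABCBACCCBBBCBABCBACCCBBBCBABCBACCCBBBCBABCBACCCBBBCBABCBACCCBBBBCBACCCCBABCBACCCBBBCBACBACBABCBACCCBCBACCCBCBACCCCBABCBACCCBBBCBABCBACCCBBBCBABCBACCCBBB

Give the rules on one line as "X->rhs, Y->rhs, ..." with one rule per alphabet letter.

A->CCC, B->CBA, C->B

  step 1 ⇒ step 2: CCCCCCCBACCC ⇒ B·B·B·B·B·B·B·CBA·CCC·B·B·B
    A ↦ CCC
    B ↦ CBA
    C ↦ B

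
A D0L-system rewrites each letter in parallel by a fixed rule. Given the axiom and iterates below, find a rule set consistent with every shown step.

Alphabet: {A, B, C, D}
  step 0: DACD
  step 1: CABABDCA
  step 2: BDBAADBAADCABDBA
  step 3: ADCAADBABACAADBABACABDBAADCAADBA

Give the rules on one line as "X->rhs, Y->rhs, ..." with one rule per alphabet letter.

  step 2 ⇒ step 3: BDBAADBAADCABDBA ⇒ AD·CA·AD·BA·BA·CA·AD·BA·BA·CA·BD·BA·AD·CA·AD·BA
    A ↦ BA
    B ↦ AD
    C ↦ BD
    D ↦ CA

A->BA, B->AD, C->BD, D->CA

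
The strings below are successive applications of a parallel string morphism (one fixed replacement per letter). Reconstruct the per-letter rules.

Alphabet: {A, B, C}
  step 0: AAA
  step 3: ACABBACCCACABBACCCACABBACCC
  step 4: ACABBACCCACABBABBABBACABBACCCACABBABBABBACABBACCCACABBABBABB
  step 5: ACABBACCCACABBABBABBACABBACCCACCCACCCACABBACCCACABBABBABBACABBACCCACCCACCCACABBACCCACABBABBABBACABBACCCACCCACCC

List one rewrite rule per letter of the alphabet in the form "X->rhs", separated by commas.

A->AC, B->C, C->ABB

  step 4 ⇒ step 5: ACABBACCCACABBABBABBACABBACCCACABBABBABBACABBACCCACABBABBABB ⇒ AC·ABB·AC·C·C·AC·ABB·ABB·ABB·AC·ABB·AC·C·C·AC·C·C·AC·C·C·AC·ABB·AC·C·C·AC·ABB·ABB·ABB·AC·ABB·AC·C·C·AC·C·C·AC·C·C·AC·ABB·AC·C·C·AC·ABB·ABB·ABB·AC·ABB·AC·C·C·AC·C·C·AC·C·C
    A ↦ AC
    B ↦ C
    C ↦ ABB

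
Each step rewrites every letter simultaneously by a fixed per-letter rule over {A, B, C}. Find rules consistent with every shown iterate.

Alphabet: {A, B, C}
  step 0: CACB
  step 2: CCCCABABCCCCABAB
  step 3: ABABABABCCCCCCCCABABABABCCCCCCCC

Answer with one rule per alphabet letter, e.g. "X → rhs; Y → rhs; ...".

  step 2 ⇒ step 3: CCCCABABCCCCABAB ⇒ AB·AB·AB·AB·CC·CC·CC·CC·AB·AB·AB·AB·CC·CC·CC·CC
    A ↦ CC
    B ↦ CC
    C ↦ AB

A->CC, B->CC, C->AB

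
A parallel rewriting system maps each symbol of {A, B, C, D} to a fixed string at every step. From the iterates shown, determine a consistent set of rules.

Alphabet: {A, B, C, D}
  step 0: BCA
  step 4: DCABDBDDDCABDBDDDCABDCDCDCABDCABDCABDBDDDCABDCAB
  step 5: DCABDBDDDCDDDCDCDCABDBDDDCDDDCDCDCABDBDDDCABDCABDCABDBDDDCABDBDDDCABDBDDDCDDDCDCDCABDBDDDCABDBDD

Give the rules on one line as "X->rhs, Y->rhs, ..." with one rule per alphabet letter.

A->DB, B->DD, C->AB, D->DC

  step 4 ⇒ step 5: DCABDBDDDCABDBDDDCABDCDCDCABDCABDCABDBDDDCABDCAB ⇒ DC·AB·DB·DD·DC·DD·DC·DC·DC·AB·DB·DD·DC·DD·DC·DC·DC·AB·DB·DD·DC·AB·DC·AB·DC·AB·DB·DD·DC·AB·DB·DD·DC·AB·DB·DD·DC·DD·DC·DC·DC·AB·DB·DD·DC·AB·DB·DD
    A ↦ DB
    B ↦ DD
    C ↦ AB
    D ↦ DC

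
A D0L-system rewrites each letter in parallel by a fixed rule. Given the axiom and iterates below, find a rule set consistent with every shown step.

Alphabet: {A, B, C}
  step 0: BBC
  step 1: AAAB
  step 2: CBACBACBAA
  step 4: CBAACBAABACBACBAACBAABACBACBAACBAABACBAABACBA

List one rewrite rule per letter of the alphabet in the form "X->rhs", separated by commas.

  step 1 ⇒ step 2: AAAB ⇒ CBA·CBA·CBA·A
    A ↦ CBA
    B ↦ A
  step 0 ⇒ step 1: BBC ⇒ A·A·AB
    C ↦ AB

A->CBA, B->A, C->AB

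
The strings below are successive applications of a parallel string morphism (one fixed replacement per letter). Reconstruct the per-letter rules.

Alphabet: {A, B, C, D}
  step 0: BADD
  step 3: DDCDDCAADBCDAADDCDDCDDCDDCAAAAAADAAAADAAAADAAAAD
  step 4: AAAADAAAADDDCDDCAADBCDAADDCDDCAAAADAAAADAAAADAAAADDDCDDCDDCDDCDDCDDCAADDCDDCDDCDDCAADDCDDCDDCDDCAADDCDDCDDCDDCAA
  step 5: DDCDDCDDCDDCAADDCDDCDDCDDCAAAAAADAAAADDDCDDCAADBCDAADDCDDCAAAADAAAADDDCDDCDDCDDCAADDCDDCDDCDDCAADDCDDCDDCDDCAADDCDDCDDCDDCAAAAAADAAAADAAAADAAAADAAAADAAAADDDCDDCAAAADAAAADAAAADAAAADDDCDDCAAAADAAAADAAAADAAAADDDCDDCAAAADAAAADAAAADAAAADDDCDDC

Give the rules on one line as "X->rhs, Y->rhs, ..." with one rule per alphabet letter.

  step 4 ⇒ step 5: AAAADAAAADDDCDDCAADBCDAADDCDDCAAAADAAAADAAAADAAAADDDCDDCDDCDDCDDCDDCAADDCDDCDDCDDCAADDCDDCDDCDDCAADDCDDCDDCDDCAA ⇒ DDC·DDC·DDC·DDC·AA·DDC·DDC·DDC·DDC·AA·AA·AA·D·AA·AA·D·DDC·DDC·AA·DBC·D·AA·DDC·DDC·AA·AA·D·AA·AA·D·DDC·DDC·DDC·DDC·AA·DDC·DDC·DDC·DDC·AA·DDC·DDC·DDC·DDC·AA·DDC·DDC·DDC·DDC·AA·AA·AA·D·AA·AA·D·AA·AA·D·AA·AA·D·AA·AA·D·AA·AA·D·DDC·DDC·AA·AA·D·AA·AA·D·AA·AA·D·AA·AA·D·DDC·DDC·AA·AA·D·AA·AA·D·AA·AA·D·AA·AA·D·DDC·DDC·AA·AA·D·AA·AA·D·AA·AA·D·AA·AA·D·DDC·DDC
    A ↦ DDC
    B ↦ DBC
    C ↦ D
    D ↦ AA

A->DDC, B->DBC, C->D, D->AA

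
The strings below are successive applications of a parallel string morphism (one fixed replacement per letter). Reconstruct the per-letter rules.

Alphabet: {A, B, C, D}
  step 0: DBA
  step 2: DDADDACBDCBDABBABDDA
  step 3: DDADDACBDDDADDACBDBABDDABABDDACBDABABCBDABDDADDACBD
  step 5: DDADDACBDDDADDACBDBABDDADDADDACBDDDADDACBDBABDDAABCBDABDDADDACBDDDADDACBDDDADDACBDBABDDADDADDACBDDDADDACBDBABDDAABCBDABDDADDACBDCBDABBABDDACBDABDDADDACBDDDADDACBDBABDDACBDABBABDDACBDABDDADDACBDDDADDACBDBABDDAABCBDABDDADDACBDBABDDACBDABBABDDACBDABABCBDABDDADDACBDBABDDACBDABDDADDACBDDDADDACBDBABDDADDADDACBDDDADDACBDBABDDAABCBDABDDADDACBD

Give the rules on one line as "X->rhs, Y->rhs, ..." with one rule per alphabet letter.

  step 2 ⇒ step 3: DDADDACBDCBDABBABDDA ⇒ DDA·DDA·CBD·DDA·DDA·CBD·B·AB·DDA·B·AB·DDA·CBD·AB·AB·CBD·AB·DDA·DDA·CBD
    A ↦ CBD
    B ↦ AB
    C ↦ B
    D ↦ DDA

A->CBD, B->AB, C->B, D->DDA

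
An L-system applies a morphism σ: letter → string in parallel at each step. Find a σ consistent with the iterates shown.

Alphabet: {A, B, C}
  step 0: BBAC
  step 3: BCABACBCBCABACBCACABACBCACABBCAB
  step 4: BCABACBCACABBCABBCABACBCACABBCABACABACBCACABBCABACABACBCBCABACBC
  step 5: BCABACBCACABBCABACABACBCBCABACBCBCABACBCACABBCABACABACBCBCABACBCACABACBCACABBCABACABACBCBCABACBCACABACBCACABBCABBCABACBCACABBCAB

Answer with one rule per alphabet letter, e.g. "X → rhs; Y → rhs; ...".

A->AC, B->BC, C->AB

  step 4 ⇒ step 5: BCABACBCACABBCABBCABACBCACABBCABACABACBCACABBCABACABACBCBCABACBC ⇒ BC·AB·AC·BC·AC·AB·BC·AB·AC·AB·AC·BC·BC·AB·AC·BC·BC·AB·AC·BC·AC·AB·BC·AB·AC·AB·AC·BC·BC·AB·AC·BC·AC·AB·AC·BC·AC·AB·BC·AB·AC·AB·AC·BC·BC·AB·AC·BC·AC·AB·AC·BC·AC·AB·BC·AB·BC·AB·AC·BC·AC·AB·BC·AB
    A ↦ AC
    B ↦ BC
    C ↦ AB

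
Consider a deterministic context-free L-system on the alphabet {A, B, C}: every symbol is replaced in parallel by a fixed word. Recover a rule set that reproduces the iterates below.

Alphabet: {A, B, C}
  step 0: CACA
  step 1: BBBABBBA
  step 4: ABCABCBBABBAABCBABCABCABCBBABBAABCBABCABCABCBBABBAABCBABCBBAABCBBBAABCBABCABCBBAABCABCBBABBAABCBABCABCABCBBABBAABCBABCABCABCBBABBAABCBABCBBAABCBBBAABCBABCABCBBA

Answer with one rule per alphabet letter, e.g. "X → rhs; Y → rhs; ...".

  step 0 ⇒ step 1: CACA ⇒ B·BBA·B·BBA
    A ↦ BBA
    C ↦ B
    B ↦ ABC  (constrained at step 1)

A->BBA, B->ABC, C->B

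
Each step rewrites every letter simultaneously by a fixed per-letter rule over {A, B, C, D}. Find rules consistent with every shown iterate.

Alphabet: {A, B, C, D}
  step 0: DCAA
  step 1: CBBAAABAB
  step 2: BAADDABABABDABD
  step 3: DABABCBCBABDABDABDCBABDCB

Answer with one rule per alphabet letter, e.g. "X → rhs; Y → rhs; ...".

A->AB, B->D, C->BAA, D->CB

  step 2 ⇒ step 3: BAADDABABABDABD ⇒ D·AB·AB·CB·CB·AB·D·AB·D·AB·D·CB·AB·D·CB
    A ↦ AB
    B ↦ D
    D ↦ CB
  step 0 ⇒ step 1: DCAA ⇒ CB·BAA·AB·AB
    C ↦ BAA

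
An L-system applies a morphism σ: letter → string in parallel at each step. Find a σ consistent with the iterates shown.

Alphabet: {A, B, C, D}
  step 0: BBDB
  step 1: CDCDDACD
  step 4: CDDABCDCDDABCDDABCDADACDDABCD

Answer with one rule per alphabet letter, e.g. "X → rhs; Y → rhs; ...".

A->B, B->CD, C->A, D->DA

  step 0 ⇒ step 1: BBDB ⇒ CD·CD·DA·CD
    B ↦ CD
    D ↦ DA
    A ↦ B  (constrained at step 1)
    C ↦ A  (constrained at step 1)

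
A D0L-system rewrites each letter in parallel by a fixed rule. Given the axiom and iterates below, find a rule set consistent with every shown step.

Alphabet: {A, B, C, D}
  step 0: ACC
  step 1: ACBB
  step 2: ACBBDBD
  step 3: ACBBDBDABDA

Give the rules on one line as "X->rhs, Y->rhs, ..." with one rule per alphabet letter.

A->AC, B->BD, C->B, D->A

  step 2 ⇒ step 3: ACBBDBD ⇒ AC·B·BD·BD·A·BD·A
    A ↦ AC
    B ↦ BD
    C ↦ B
    D ↦ A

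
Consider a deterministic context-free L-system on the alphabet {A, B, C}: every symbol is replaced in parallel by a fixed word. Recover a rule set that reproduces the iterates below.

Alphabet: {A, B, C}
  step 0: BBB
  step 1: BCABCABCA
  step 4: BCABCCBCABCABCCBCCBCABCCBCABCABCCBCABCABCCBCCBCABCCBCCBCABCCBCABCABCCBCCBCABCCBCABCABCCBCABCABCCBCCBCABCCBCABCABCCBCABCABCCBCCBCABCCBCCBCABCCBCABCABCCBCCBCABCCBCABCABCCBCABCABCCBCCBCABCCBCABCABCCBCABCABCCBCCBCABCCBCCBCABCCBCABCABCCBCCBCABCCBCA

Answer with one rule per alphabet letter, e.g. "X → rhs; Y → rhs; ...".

A->BCA, B->BCA, C->BCC

  step 0 ⇒ step 1: BBB ⇒ BCA·BCA·BCA
    B ↦ BCA
    A ↦ BCA  (constrained at step 1)
    C ↦ BCC  (constrained at step 1)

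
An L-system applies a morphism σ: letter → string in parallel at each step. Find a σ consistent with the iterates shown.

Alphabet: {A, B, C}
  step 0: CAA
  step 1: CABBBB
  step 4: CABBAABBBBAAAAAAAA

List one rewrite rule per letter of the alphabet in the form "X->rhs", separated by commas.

  step 0 ⇒ step 1: CAA ⇒ CA·BB·BB
    A ↦ BB
    C ↦ CA
    B ↦ A  (constrained at step 1)

A->BB, B->A, C->CA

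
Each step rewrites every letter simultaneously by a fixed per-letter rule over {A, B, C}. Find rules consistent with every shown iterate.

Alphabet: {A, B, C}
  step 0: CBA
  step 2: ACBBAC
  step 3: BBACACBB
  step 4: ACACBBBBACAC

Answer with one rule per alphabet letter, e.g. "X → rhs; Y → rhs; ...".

  step 3 ⇒ step 4: BBACACBB ⇒ AC·AC·B·B·B·B·AC·AC
    A ↦ B
    B ↦ AC
    C ↦ B

A->B, B->AC, C->B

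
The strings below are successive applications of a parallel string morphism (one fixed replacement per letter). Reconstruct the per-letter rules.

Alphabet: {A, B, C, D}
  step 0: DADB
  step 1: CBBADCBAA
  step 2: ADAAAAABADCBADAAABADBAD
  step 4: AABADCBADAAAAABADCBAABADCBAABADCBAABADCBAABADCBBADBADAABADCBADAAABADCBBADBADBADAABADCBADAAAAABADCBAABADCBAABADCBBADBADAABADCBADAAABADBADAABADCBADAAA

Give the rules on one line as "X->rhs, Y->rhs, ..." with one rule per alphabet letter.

A->BAD, B->AA, C->ADA, D->CB

  step 1 ⇒ step 2: CBBADCBAA ⇒ ADA·AA·AA·BAD·CB·ADA·AA·BAD·BAD
    A ↦ BAD
    B ↦ AA
    C ↦ ADA
    D ↦ CB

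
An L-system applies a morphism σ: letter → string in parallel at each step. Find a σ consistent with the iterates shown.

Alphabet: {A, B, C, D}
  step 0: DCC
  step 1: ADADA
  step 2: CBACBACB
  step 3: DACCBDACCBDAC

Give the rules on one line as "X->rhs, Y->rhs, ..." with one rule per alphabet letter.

  step 2 ⇒ step 3: CBACBACB ⇒ DA·C·CB·DA·C·CB·DA·C
    A ↦ CB
    B ↦ C
    C ↦ DA
  step 0 ⇒ step 1: DCC ⇒ A·DA·DA
    D ↦ A

A->CB, B->C, C->DA, D->A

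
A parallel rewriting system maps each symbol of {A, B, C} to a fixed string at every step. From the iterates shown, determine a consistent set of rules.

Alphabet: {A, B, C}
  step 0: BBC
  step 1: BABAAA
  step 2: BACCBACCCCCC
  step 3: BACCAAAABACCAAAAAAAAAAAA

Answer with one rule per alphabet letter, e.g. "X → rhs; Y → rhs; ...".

  step 2 ⇒ step 3: BACCBACCCCCC ⇒ BA·CC·AA·AA·BA·CC·AA·AA·AA·AA·AA·AA
    A ↦ CC
    B ↦ BA
    C ↦ AA

A->CC, B->BA, C->AA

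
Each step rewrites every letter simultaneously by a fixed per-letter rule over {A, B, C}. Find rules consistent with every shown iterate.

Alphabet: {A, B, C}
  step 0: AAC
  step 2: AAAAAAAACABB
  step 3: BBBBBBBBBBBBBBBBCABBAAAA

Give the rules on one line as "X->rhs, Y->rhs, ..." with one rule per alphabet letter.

  step 2 ⇒ step 3: AAAAAAAACABB ⇒ BB·BB·BB·BB·BB·BB·BB·BB·CA·BB·AA·AA
    A ↦ BB
    B ↦ AA
    C ↦ CA

A->BB, B->AA, C->CA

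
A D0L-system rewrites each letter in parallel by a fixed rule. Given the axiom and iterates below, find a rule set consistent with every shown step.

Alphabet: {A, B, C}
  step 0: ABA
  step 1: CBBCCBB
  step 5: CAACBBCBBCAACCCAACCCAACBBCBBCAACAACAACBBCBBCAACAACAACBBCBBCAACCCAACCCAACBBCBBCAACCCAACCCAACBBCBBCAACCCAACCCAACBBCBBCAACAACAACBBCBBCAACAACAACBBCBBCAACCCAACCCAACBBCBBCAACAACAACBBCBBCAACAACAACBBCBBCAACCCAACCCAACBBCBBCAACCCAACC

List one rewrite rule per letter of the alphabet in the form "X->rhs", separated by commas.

  step 0 ⇒ step 1: ABA ⇒ CBB·C·CBB
    A ↦ CBB
    B ↦ C
    C ↦ CAA  (constrained at step 1)

A->CBB, B->C, C->CAA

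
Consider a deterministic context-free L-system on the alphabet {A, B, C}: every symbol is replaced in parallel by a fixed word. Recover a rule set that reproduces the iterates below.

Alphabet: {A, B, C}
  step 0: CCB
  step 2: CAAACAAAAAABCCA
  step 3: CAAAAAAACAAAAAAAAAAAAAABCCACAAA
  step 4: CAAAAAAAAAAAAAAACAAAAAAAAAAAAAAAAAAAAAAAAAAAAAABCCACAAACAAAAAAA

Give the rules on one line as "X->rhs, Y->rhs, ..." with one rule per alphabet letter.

  step 3 ⇒ step 4: CAAAAAAACAAAAAAAAAAAAAABCCACAAA ⇒ CA·AA·AA·AA·AA·AA·AA·AA·CA·AA·AA·AA·AA·AA·AA·AA·AA·AA·AA·AA·AA·AA·AA·ABC·CA·CA·AA·CA·AA·AA·AA
    A ↦ AA
    B ↦ ABC
    C ↦ CA

A->AA, B->ABC, C->CA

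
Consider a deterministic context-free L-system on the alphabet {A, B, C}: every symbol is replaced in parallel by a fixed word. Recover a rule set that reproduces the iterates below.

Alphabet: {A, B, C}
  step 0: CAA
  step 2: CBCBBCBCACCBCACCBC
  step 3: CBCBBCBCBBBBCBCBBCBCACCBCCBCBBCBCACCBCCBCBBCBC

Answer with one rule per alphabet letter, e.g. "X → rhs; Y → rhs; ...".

A->AC, B->BB, C->CBC

  step 2 ⇒ step 3: CBCBBCBCACCBCACCBC ⇒ CBC·BB·CBC·BB·BB·CBC·BB·CBC·AC·CBC·CBC·BB·CBC·AC·CBC·CBC·BB·CBC
    A ↦ AC
    B ↦ BB
    C ↦ CBC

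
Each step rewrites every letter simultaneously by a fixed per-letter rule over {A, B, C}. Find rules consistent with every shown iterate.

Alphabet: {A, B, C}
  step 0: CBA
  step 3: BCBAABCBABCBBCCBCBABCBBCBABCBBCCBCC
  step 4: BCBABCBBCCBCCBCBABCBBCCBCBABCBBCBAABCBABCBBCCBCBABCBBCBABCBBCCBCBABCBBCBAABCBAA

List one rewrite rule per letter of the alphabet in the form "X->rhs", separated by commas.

A->BCC, B->BCB, C->A

  step 3 ⇒ step 4: BCBAABCBABCBBCCBCBABCBBCBABCBBCCBCC ⇒ BCB·A·BCB·BCC·BCC·BCB·A·BCB·BCC·BCB·A·BCB·BCB·A·A·BCB·A·BCB·BCC·BCB·A·BCB·BCB·A·BCB·BCC·BCB·A·BCB·BCB·A·A·BCB·A·A
    A ↦ BCC
    B ↦ BCB
    C ↦ A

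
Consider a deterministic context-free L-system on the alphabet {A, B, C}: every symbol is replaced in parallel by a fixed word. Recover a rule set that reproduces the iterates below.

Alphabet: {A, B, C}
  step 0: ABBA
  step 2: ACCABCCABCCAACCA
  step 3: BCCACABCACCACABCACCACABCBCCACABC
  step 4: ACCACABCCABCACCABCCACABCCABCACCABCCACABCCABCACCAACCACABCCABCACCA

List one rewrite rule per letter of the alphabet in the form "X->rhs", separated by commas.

  step 3 ⇒ step 4: BCCACABCACCACABCACCACABCBCCACABC ⇒ AC·CA·CA·BC·CA·BC·AC·CA·BC·CA·CA·BC·CA·BC·AC·CA·BC·CA·CA·BC·CA·BC·AC·CA·AC·CA·CA·BC·CA·BC·AC·CA
    A ↦ BC
    B ↦ AC
    C ↦ CA

A->BC, B->AC, C->CA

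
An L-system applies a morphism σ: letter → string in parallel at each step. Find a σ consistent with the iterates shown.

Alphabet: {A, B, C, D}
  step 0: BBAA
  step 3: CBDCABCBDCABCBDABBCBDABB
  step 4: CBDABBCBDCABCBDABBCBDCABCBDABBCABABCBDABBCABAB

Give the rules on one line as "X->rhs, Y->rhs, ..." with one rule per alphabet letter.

A->C, B->AB, C->CBD, D->B

  step 3 ⇒ step 4: CBDCABCBDCABCBDABBCBDABB ⇒ CBD·AB·B·CBD·C·AB·CBD·AB·B·CBD·C·AB·CBD·AB·B·C·AB·AB·CBD·AB·B·C·AB·AB
    A ↦ C
    B ↦ AB
    C ↦ CBD
    D ↦ B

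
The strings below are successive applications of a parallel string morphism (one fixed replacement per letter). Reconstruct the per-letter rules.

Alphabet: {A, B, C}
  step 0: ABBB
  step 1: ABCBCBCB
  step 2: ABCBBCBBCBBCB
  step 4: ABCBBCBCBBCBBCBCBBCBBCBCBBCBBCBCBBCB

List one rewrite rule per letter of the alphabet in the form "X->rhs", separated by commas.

  step 1 ⇒ step 2: ABCBCBCB ⇒ AB·CB·B·CB·B·CB·B·CB
    A ↦ AB
    B ↦ CB
    C ↦ B

A->AB, B->CB, C->B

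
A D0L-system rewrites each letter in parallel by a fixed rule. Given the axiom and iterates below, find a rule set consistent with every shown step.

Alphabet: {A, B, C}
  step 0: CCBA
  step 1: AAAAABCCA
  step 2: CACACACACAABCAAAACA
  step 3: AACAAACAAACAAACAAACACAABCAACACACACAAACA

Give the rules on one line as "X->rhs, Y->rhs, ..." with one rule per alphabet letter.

A->CA, B->ABC, C->AA

  step 2 ⇒ step 3: CACACACACAABCAAAACA ⇒ AA·CA·AA·CA·AA·CA·AA·CA·AA·CA·CA·ABC·AA·CA·CA·CA·CA·AA·CA
    A ↦ CA
    B ↦ ABC
    C ↦ AA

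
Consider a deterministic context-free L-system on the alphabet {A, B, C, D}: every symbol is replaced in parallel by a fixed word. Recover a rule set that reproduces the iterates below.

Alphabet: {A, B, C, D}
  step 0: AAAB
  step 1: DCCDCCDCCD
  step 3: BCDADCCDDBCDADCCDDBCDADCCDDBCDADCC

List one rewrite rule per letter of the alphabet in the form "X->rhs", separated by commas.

A->DCC, B->D, C->B, D->CDA

  step 0 ⇒ step 1: AAAB ⇒ DCC·DCC·DCC·D
    A ↦ DCC
    B ↦ D
    C ↦ B  (constrained at step 1)
    D ↦ CDA  (constrained at step 1)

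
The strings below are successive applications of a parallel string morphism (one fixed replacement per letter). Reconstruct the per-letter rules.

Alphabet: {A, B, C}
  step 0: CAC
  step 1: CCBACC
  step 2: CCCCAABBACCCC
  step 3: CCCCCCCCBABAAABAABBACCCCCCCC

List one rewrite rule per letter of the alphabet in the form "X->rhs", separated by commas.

  step 2 ⇒ step 3: CCCCAABBACCCC ⇒ CC·CC·CC·CC·BA·BA·AAB·AAB·BA·CC·CC·CC·CC
    A ↦ BA
    B ↦ AAB
    C ↦ CC

A->BA, B->AAB, C->CC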